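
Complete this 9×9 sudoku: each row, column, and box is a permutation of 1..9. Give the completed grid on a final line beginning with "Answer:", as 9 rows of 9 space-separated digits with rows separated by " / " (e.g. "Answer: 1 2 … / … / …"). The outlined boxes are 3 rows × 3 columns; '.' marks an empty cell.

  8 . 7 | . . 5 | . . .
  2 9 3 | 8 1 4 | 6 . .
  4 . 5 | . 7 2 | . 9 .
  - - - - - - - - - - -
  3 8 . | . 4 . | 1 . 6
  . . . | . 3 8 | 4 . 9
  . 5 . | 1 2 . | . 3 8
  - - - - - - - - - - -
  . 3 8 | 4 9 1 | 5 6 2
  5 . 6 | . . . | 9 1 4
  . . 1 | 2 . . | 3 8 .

Step 1. [r7c1∈{7}] nothing but 7 survives at r7c1, so r7c1=7.
Step 2. [r5c2∈{1,2,6,7}] col 2 places 7 nowhere but r5c2 ⇒ r5c2=7.
Step 3. [r1c5∈{6}] r1c5 has the single candidate 6. So r1c5=6.
Step 4. [r5c4∈{5,6}] r5c4 is the only open cell in col 4 admitting 6, so r5c4=6.
Step 5. [r4c4∈{5,7,9}] col 4 places 5 nowhere but r4c4. So r4c4=5.
Step 6. [r8c4∈{3,7}] across col 4, 7 lands solely at r8c4. So r8c4=7.
Step 7. [r5c3∈{2}] only 2 remains possible at r5c3 ⇒ r5c3=2.
Step 8. [r4c3∈{9}] r4c3's peers cover all but 9, so r4c3=9.
Step 9. [r2c9∈{5,7}] r2c9 is the only open cell in col 9 admitting 5. So r2c9=5.
Step 10. [r4c6∈{7}] r4c6 has the single candidate 7, so r4c6=7.
Step 11. [r1c2∈{1}] nothing but 1 survives at r1c2, so r1c2=1.
Step 12. [r1c9∈{3}] r1c9 is down to just 3, so r1c9=3.
Step 13. [r1c8∈{2,4}] in row 1, 4 fits only at r1c8. So r1c8=4.
Step 14. [r6c6∈{9}] r6c6 has the single candidate 9, so r6c6=9.
Step 15. [r4c8∈{2}] r4c8 has the single candidate 2. So r4c8=2.
Step 16. [r2c8∈{7}] r2c8 is down to just 7. So r2c8=7.
Step 17. [r6c1∈{6}] r6c1 is down to just 6 ⇒ r6c1=6.
Step 18. [r9c5∈{5}] r9c5 is down to just 5. So r9c5=5.
Step 19. [r6c7∈{7}] r6c7 is down to just 7, so r6c7=7.
Step 20. [r1c7∈{2}] r1c7's peers cover all but 2 ⇒ r1c7=2.
Step 21. [r9c9∈{7}] r9c9's peers cover all but 7, so r9c9=7.
Step 22. [r3c9∈{1}] r3c9 has the single candidate 1, so r3c9=1.
Step 23. [r5c8∈{5}] r5c8's peers cover all but 5, so r5c8=5.
Step 24. [r3c7∈{8}] only 8 remains possible at r3c7, so r3c7=8.
Step 25. [r3c4∈{3}] only 3 remains possible at r3c4 ⇒ r3c4=3.
Step 26. [r3c2∈{6}] r3c2 has the single candidate 6, so r3c2=6.
Step 27. [r1c4∈{9}] r1c4 has the single candidate 9. So r1c4=9.
Step 28. [r5c1∈{1}] r5c1 has the single candidate 1, so r5c1=1.
Step 29. [r9c1∈{9}] r9c1 is down to just 9. So r9c1=9.
Step 30. [r9c6∈{6}] r9c6 has the single candidate 6, so r9c6=6.
Step 31. [r8c2∈{2}] r8c2 is down to just 2 ⇒ r8c2=2.
Step 32. [r9c2∈{4}] nothing but 4 survives at r9c2, so r9c2=4.
Step 33. [r8c5∈{8}] r8c5 is down to just 8, so r8c5=8.
Step 34. [r8c6∈{3}] r8c6's peers cover all but 3 ⇒ r8c6=3.
Step 35. [r6c3∈{4}] r6c3 has the single candidate 4. So r6c3=4.

Answer: 8 1 7 9 6 5 2 4 3 / 2 9 3 8 1 4 6 7 5 / 4 6 5 3 7 2 8 9 1 / 3 8 9 5 4 7 1 2 6 / 1 7 2 6 3 8 4 5 9 / 6 5 4 1 2 9 7 3 8 / 7 3 8 4 9 1 5 6 2 / 5 2 6 7 8 3 9 1 4 / 9 4 1 2 5 6 3 8 7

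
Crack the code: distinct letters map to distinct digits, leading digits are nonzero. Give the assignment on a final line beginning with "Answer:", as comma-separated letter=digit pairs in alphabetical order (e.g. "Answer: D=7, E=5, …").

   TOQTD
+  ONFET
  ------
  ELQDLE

Step 1. [col 1: D + T ≡ E (mod 10)] D=3 is one option consistent with column 1 (D + T ≡ E (mod 10), carry-in 0) — take it. So D=3.
Step 2. [col 1: D + T ≡ E (mod 10)] no forcing yet in column 1 (carry-in 0); E=1 is free and consistent — try it ⇒ E=1.
Step 3. [col 1: D + T ≡ E (mod 10)] from column 1 (D=3, E=1, carry-in 0, digits 1,3 already taken and all letters distinct): T must equal 8 ⇒ T=8.
Step 4. [col 2: T + E ≡ L (mod 10)] in column 2 we have T+E≡L with carry-in 1; given T=8, E=1 and digits 1,3,8 already taken and all letters distinct, that pins L to 0. So L=0.
Step 5. [col 3: Q + F ≡ D (mod 10)] no forcing yet in column 3 (carry-in 1); F=5 is free and consistent — try it ⇒ F=5.
Step 6. [col 3: Q + F ≡ D (mod 10)] in column 3 we have Q+F≡D with carry-in 1; given F=5, D=3 and digits 0,1,3,5,8 already taken and all letters distinct, that pins Q to 7, so Q=7.
Step 7. [col 4: O + N ≡ Q (mod 10)] no forcing yet in column 4 (carry-in 1); N=4 is free and consistent — try it, so N=4.
Step 8. [col 4: O + N ≡ Q (mod 10)] column 4: given N=4, Q=7, carry-in 1, and digits 0,1,3,4,5,7,8 already taken and all letters distinct, O+N≡Q (mod 10) forces O=2. So O=2.

Answer: D=3, E=1, F=5, L=0, N=4, O=2, Q=7, T=8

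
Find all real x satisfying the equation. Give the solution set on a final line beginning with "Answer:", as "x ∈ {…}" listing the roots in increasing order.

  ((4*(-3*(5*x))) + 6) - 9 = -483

Step 1. [((4*(-3*(5*x))) + 6) - 9 = -483] 9 comes off first (add 9) ⇒ sub: (4*(-3*(5*x))) + 6 = -474.
Step 2. [(4*(-3*(5*x))) + 6 = -474] subtract 6: x sits inside (… + 6) ⇒ sub: 4*(-3*(5*x)) = -480.
Step 3. [4*(-3*(5*x)) = -480] leading coefficient 4: divide by 4, so div: -3*(5*x) = -120.
Step 4. [-3*(5*x) = -120] -3·(inner) — divide through by -3. So div: 5*x = 40.
Step 5. [5*x = 40] LHS = 5·(…); ÷5 both sides. So div: x = 8.

Answer: x ∈ {8}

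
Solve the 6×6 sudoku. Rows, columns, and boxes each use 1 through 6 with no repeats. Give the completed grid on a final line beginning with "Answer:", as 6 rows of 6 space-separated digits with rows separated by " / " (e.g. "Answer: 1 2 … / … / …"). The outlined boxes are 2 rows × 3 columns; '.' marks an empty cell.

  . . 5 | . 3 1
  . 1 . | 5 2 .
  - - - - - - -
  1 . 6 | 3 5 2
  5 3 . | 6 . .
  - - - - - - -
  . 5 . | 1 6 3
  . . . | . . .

Step 1. [r6c5∈{4}] r6c5 is down to just 4. So r6c5=4.
Step 2. [r6c4∈{2}] nothing but 2 survives at r6c4. So r6c4=2.
Step 3. [r1c2∈{2,4,6}] col 2 places 2 nowhere but r1c2 ⇒ r1c2=2.
Step 4. [r1c1∈{4,6}] row 1 places 6 nowhere but r1c1. So r1c1=6.
Step 5. [r4c3∈{2,4}] in row 4, 2 fits only at r4c3. So r4c3=2.
Step 6. [r6c1∈{3}] r6c1 has the single candidate 3, so r6c1=3.
Step 7. [r2c1∈{4}] only 4 remains possible at r2c1. So r2c1=4.
Step 8. [r4c6∈{4}] nothing but 4 survives at r4c6, so r4c6=4.
Step 9. [r5c3∈{4}] only 4 remains possible at r5c3. So r5c3=4.
Step 10. [r1c4∈{4}] r1c4's peers cover all but 4, so r1c4=4.
Step 11. [r6c6∈{5}] nothing but 5 survives at r6c6 ⇒ r6c6=5.
Step 12. [r5c1∈{2}] r5c1 is down to just 2 ⇒ r5c1=2.
Step 13. [r3c2∈{4}] nothing but 4 survives at r3c2 ⇒ r3c2=4.
Step 14. [r4c5∈{1}] nothing but 1 survives at r4c5 ⇒ r4c5=1.
Step 15. [r6c3∈{1}] r6c3 is down to just 1 ⇒ r6c3=1.
Step 16. [r2c3∈{3}] r2c3 is down to just 3 ⇒ r2c3=3.
Step 17. [r6c2∈{6}] only 6 remains possible at r6c2. So r6c2=6.
Step 18. [r2c6∈{6}] r2c6's peers cover all but 6, so r2c6=6.

Answer: 6 2 5 4 3 1 / 4 1 3 5 2 6 / 1 4 6 3 5 2 / 5 3 2 6 1 4 / 2 5 4 1 6 3 / 3 6 1 2 4 5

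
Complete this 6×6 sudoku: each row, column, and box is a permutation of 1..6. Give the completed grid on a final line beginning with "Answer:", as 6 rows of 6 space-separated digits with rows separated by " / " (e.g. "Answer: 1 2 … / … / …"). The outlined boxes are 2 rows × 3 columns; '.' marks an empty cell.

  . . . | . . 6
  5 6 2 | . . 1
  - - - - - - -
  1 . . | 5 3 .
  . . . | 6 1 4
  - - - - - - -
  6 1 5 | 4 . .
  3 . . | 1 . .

Step 1. [r6c2∈{2,4}] box 5 places 2 nowhere but r6c2, so r6c2=2.
Step 2. [r1c5∈{2,4,5}] across row 1, 5 lands solely at r1c5 ⇒ r1c5=5.
Step 3. [r1c3∈{1,3,4}] across row 1, 1 lands solely at r1c3, so r1c3=1.
Step 4. [r1c2∈{3,4}] box 1 places 3 nowhere but r1c2, so r1c2=3.
Step 5. [r6c3∈{4}] r6c3 is down to just 4 ⇒ r6c3=4.
Step 6. [r5c6∈{2,3}] in row 5, 3 fits only at r5c6. So r5c6=3.
Step 7. [r3c2∈{4}] r3c2 is down to just 4, so r3c2=4.
Step 8. [r1c1∈{4}] r1c1 is down to just 4, so r1c1=4.
Step 9. [r5c5∈{2}] r5c5 has the single candidate 2 ⇒ r5c5=2.
Step 10. [r4c3∈{3}] r4c3's peers cover all but 3. So r4c3=3.
Step 11. [r3c6∈{2}] nothing but 2 survives at r3c6. So r3c6=2.
Step 12. [r1c4∈{2}] nothing but 2 survives at r1c4, so r1c4=2.
Step 13. [r4c1∈{2}] r4c1 is down to just 2, so r4c1=2.
Step 14. [r6c5∈{6}] r6c5's peers cover all but 6, so r6c5=6.
Step 15. [r2c4∈{3}] nothing but 3 survives at r2c4, so r2c4=3.
Step 16. [r4c2∈{5}] r4c2 has the single candidate 5, so r4c2=5.
Step 17. [r6c6∈{5}] only 5 remains possible at r6c6, so r6c6=5.
Step 18. [r2c5∈{4}] r2c5 is down to just 4 ⇒ r2c5=4.
Step 19. [r3c3∈{6}] r3c3 has the single candidate 6 ⇒ r3c3=6.

Answer: 4 3 1 2 5 6 / 5 6 2 3 4 1 / 1 4 6 5 3 2 / 2 5 3 6 1 4 / 6 1 5 4 2 3 / 3 2 4 1 6 5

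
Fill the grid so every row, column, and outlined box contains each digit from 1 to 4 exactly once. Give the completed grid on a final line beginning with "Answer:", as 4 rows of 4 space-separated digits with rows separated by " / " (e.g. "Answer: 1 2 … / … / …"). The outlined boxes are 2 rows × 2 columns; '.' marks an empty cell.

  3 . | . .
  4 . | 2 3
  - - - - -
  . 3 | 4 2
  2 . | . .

Step 1. [r1c3∈{1}] r1c3 is down to just 1 ⇒ r1c3=1.
Step 2. [r3c1∈{1}] only 1 remains possible at r3c1, so r3c1=1.
Step 3. [r4c4∈{1}] r4c4's peers cover all but 1. So r4c4=1.
Step 4. [r2c2∈{1}] nothing but 1 survives at r2c2. So r2c2=1.
Step 5. [r1c2∈{2}] only 2 remains possible at r1c2. So r1c2=2.
Step 6. [r4c2∈{4}] r4c2's peers cover all but 4. So r4c2=4.
Step 7. [r4c3∈{3}] r4c3's peers cover all but 3 ⇒ r4c3=3.
Step 8. [r1c4∈{4}] r1c4 has the single candidate 4 ⇒ r1c4=4.

Answer: 3 2 1 4 / 4 1 2 3 / 1 3 4 2 / 2 4 3 1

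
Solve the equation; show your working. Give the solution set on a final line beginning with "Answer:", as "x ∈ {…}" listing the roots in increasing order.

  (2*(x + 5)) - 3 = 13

Step 1. [(2*(x + 5)) - 3 = 13] -3 is outermost — add 3 both sides ⇒ sub: 2*(x + 5) = 16.
Step 2. [2*(x + 5) = 16] divide by the outer 2 ⇒ div: x + 5 = 8.
Step 3. [x + 5 = 8] 5 comes off first (subtract 5) ⇒ sub: x = 3.

Answer: x ∈ {3}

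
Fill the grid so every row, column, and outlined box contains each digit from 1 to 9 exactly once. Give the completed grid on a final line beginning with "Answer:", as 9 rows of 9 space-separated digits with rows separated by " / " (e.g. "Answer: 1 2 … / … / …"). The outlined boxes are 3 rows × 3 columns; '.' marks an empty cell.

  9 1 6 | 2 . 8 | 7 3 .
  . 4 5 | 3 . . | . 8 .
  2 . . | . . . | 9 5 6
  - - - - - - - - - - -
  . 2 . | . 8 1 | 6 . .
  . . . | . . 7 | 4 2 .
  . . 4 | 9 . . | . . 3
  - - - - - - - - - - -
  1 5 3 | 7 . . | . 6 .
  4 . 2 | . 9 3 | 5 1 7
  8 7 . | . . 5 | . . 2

Step 1. [r5c2∈{3,6,8,9}] r5c2 is the only open cell in col 2 admitting 9, so r5c2=9.
Step 2. [r2c1∈{7}] r2c1 is down to just 7 ⇒ r2c1=7.
Step 3. [r7c9∈{4,8,9}] in row 7, 9 fits only at r7c9, so r7c9=9.
Step 4. [r5c9∈{1,5,8}] r5c9 is the only open cell in col 9 admitting 8. So r5c9=8.
Step 5. [r3c6∈{4}] r3c6 is down to just 4, so r3c6=4.
Step 6. [r3c4∈{1}] only 1 remains possible at r3c4. So r3c4=1.
Step 7. [r2c5∈{6}] r2c5's peers cover all but 6. So r2c5=6.
Step 8. [r6c6∈{2,6}] col 6 places 6 nowhere but r6c6 ⇒ r6c6=6.
Step 9. [r5c4∈{5}] r5c4's peers cover all but 5 ⇒ r5c4=5.
Step 10. [r7c5∈{2,4}] across row 7, 4 lands solely at r7c5 ⇒ r7c5=4.
Step 11. [r4c1∈{3,5}] row 4 places 3 nowhere but r4c1, so r4c1=3.
Step 12. [r9c4∈{6}] r9c4 has the single candidate 6 ⇒ r9c4=6.
Step 13. [r2c7∈{1,2}] r2c7 is the only open cell in row 2 admitting 2. So r2c7=2.
Step 14. [r4c8∈{7,9}] row 4 places 9 nowhere but r4c8 ⇒ r4c8=9.
Step 15. [r3c2∈{3,8}] 3 has one home in row 3: r3c2 ⇒ r3c2=3.
Step 16. [r2c6∈{9}] r2c6 is down to just 9. So r2c6=9.
Step 17. [r5c1∈{6}] r5c1's peers cover all but 6, so r5c1=6.
Step 18. [r7c7∈{8}] r7c7 is down to just 8, so r7c7=8.
Step 19. [r1c5∈{5}] r1c5's peers cover all but 5 ⇒ r1c5=5.
Step 20. [r8c4∈{8}] nothing but 8 survives at r8c4, so r8c4=8.
Step 21. [r7c6∈{2}] r7c6's peers cover all but 2. So r7c6=2.
Step 22. [r2c9∈{1}] r2c9 has the single candidate 1 ⇒ r2c9=1.
Step 23. [r6c7∈{1}] r6c7 has the single candidate 1, so r6c7=1.
Step 24. [r9c3∈{9}] only 9 remains possible at r9c3. So r9c3=9.
Step 25. [r6c5∈{2}] only 2 remains possible at r6c5, so r6c5=2.
Step 26. [r1c9∈{4}] r1c9 is down to just 4. So r1c9=4.
Step 27. [r4c9∈{5}] r4c9 has the single candidate 5 ⇒ r4c9=5.
Step 28. [r9c7∈{3}] nothing but 3 survives at r9c7, so r9c7=3.
Step 29. [r4c3∈{7}] r4c3's peers cover all but 7. So r4c3=7.
Step 30. [r6c8∈{7}] only 7 remains possible at r6c8, so r6c8=7.
Step 31. [r9c5∈{1}] r9c5 has the single candidate 1. So r9c5=1.
Step 32. [r6c2∈{8}] r6c2 has the single candidate 8. So r6c2=8.
Step 33. [r8c2∈{6}] only 6 remains possible at r8c2 ⇒ r8c2=6.
Step 34. [r4c4∈{4}] r4c4's peers cover all but 4, so r4c4=4.
Step 35. [r6c1∈{5}] r6c1's peers cover all but 5 ⇒ r6c1=5.
Step 36. [r3c3∈{8}] r3c3 is down to just 8 ⇒ r3c3=8.
Step 37. [r9c8∈{4}] r9c8 is down to just 4, so r9c8=4.
Step 38. [r5c3∈{1}] r5c3 is down to just 1, so r5c3=1.
Step 39. [r3c5∈{7}] r3c5 is down to just 7 ⇒ r3c5=7.
Step 40. [r5c5∈{3}] r5c5 has the single candidate 3, so r5c5=3.

Answer: 9 1 6 2 5 8 7 3 4 / 7 4 5 3 6 9 2 8 1 / 2 3 8 1 7 4 9 5 6 / 3 2 7 4 8 1 6 9 5 / 6 9 1 5 3 7 4 2 8 / 5 8 4 9 2 6 1 7 3 / 1 5 3 7 4 2 8 6 9 / 4 6 2 8 9 3 5 1 7 / 8 7 9 6 1 5 3 4 2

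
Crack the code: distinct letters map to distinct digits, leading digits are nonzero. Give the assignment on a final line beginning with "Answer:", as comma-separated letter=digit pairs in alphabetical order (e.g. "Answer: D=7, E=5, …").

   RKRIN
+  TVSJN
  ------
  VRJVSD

Step 1. [V] V is the leading digit of a 6-digit sum of two 5-digit numbers; the final carry is exactly 1 ⇒ V=1.
Step 2. [col 1: N + N ≡ D (mod 10)] several values work for D in column 1 (N + N ≡ D (mod 10), carry-in 0); try D=2, so D=2.
Step 3. [col 1: N + N ≡ D (mod 10)] column 1 reads N+N+carry(0)=D with D=2; with digits 1,2 already taken and all letters distinct, the only value for N is 6, so N=6.
Step 4. [col 2: I + J ≡ S (mod 10)] column 2 (I + J ≡ S (mod 10), carry-in 1) doesn't pin J yet; pick J=0 and continue. So J=0.
Step 5. [col 2: I + J ≡ S (mod 10)] no forcing yet in column 2 (carry-in 1); I=3 is free and consistent — try it ⇒ I=3.
Step 6. [col 2: I + J ≡ S (mod 10)] column 2 reads I+J+carry(1)=S with I=3, J=0; with digits 0,1,2,3,6 already taken and all letters distinct, the only value for S is 4 ⇒ S=4.
Step 7. [col 3: R + S ≡ V (mod 10)] column 3 reads R+S+carry(0)=V with S=4, V=1; with digits 0,1,2,3,4,6 already taken and all letters distinct, the only value for R is 7 ⇒ R=7.
Step 8. [col 4: K + V ≡ J (mod 10)] from column 4 (V=1, J=0, carry-in 1, digits 0,1,2,3,4,6,7 already taken and all letters distinct): K must equal 8, so K=8.
Step 9. [col 5: R + T ≡ R (mod 10)] column 5: given R=7, carry-in 1, and digits 0,1,2,3,4,6,7,8 already taken and all letters distinct, R+T≡R (mod 10) forces T=9 ⇒ T=9.

Answer: D=2, I=3, J=0, K=8, N=6, R=7, S=4, T=9, V=1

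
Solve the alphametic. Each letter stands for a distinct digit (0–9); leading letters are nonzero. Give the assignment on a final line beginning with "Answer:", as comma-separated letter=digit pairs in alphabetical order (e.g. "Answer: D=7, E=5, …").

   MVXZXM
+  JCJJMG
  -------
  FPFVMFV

Step 1. [col 1: M + G ≡ V (mod 10)] several values work for V in column 1 (M + G ≡ V (mod 10), carry-in 0); try V=5 ⇒ V=5.
Step 2. [col 1: M + G ≡ V (mod 10)] no forcing yet in column 1 (carry-in 0); M=7 is free and consistent — try it, so M=7.
Step 3. [F] the sum has 7 digits but both addends have 6; that extra leading digit F is the final carry, namely 1. So F=1.
Step 4. [col 1: M + G ≡ V (mod 10)] column 1: given M=7, V=5, carry-in 0, and digits 1,5,7 already taken and all letters distinct, M+G≡V (mod 10) forces G=8, so G=8.
Step 5. [col 2: X + M ≡ F (mod 10)] column 2: given M=7, F=1, carry-in 1, and digits 1,5,7,8 already taken and all letters distinct, X+M≡F (mod 10) forces X=3 ⇒ X=3.
Step 6. [col 3: Z + J ≡ M (mod 10)] no forcing yet in column 3 (carry-in 1); J=2 is free and consistent — try it, so J=2.
Step 7. [col 3: Z + J ≡ M (mod 10)] in column 3 we have Z+J≡M with carry-in 1; given J=2, M=7 and digits 1,2,3,5,7,8 already taken and all letters distinct, that pins Z to 4, so Z=4.
Step 8. [col 5: V + C ≡ F (mod 10)] column 5 reads V+C+carry(0)=F with V=5, F=1; with digits 1,2,3,4,5,7,8 already taken and all letters distinct, the only value for C is 6, so C=6.
Step 9. [col 6: M + J ≡ P (mod 10)] column 6 reads M+J+carry(1)=P with M=7, J=2; with digits 1,2,3,4,5,6,7,8 already taken and all letters distinct, the only value for P is 0. So P=0.

Answer: C=6, F=1, G=8, J=2, M=7, P=0, V=5, X=3, Z=4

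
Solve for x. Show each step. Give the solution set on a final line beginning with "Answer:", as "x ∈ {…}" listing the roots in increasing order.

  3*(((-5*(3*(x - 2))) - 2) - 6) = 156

Step 1. [3*(((-5*(3*(x - 2))) - 2) - 6) = 156] 3 out front; divide by 3. So div: ((-5*(3*(x - 2))) - 2) - 6 = 52.
Step 2. [((-5*(3*(x - 2))) - 2) - 6 = 52] peel the -6: add 6 from each side ⇒ sub: (-5*(3*(x - 2))) - 2 = 58.
Step 3. [(-5*(3*(x - 2))) - 2 = 58] the outer -2 inverts by adding 2. So sub: -5*(3*(x - 2)) = 60.
Step 4. [-5*(3*(x - 2)) = 60] -5 out front; divide by -5 ⇒ div: 3*(x - 2) = -12.
Step 5. [3*(x - 2) = -12] 3 out front; divide by 3. So div: x - 2 = -4.
Step 6. [x - 2 = -4] -2 is outermost — add 2 both sides. So sub: x = -2.

Answer: x ∈ {-2}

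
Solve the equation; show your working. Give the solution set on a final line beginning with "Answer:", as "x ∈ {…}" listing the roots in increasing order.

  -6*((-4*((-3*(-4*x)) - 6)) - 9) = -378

Step 1. [-6*((-4*((-3*(-4*x)) - 6)) - 9) = -378] -6 out front; divide by -6, so div: (-4*((-3*(-4*x)) - 6)) - 9 = 63.
Step 2. [(-4*((-3*(-4*x)) - 6)) - 9 = 63] peel the -9: add 9 from each side ⇒ sub: -4*((-3*(-4*x)) - 6) = 72.
Step 3. [-4*((-3*(-4*x)) - 6) = 72] LHS = -4·(…); ÷-4 both sides ⇒ div: (-3*(-4*x)) - 6 = -18.
Step 4. [(-3*(-4*x)) - 6 = -18] -3 | LHS and -3 | -18: pull -3 out. So factor: (-4*x) + 2 = 6.
Step 5. [(-4*x) + 2 = 6] +2 is outermost — subtract 2 both sides ⇒ sub: -4*x = 4.
Step 6. [-4*x = 4] divide by the outer -4, so div: x = -1.

Answer: x ∈ {-1}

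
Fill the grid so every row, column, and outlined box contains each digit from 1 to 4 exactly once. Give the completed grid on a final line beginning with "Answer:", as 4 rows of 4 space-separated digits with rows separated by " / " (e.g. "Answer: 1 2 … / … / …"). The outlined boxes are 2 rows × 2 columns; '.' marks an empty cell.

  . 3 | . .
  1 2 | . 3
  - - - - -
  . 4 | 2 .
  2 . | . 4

Step 1. [r3c4∈{1}] r3c4's peers cover all but 1, so r3c4=1.
Step 2. [r1c3∈{1,4}] r1c3 is the only open cell in row 1 admitting 1, so r1c3=1.
Step 3. [r4c2∈{1}] r4c2's peers cover all but 1 ⇒ r4c2=1.
Step 4. [r2c3∈{4}] r2c3 is down to just 4 ⇒ r2c3=4.
Step 5. [r4c3∈{3}] only 3 remains possible at r4c3, so r4c3=3.
Step 6. [r1c1∈{4}] r1c1 has the single candidate 4 ⇒ r1c1=4.
Step 7. [r3c1∈{3}] r3c1 is down to just 3 ⇒ r3c1=3.
Step 8. [r1c4∈{2}] nothing but 2 survives at r1c4 ⇒ r1c4=2.

Answer: 4 3 1 2 / 1 2 4 3 / 3 4 2 1 / 2 1 3 4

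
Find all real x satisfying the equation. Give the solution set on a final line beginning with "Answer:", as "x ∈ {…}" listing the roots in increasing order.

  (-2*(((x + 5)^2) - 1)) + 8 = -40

Step 1. [(-2*(((x + 5)^2) - 1)) + 8 = -40] +8 is outermost — subtract 8 both sides, so sub: -2*(((x + 5)^2) - 1) = -48.
Step 2. [-2*(((x + 5)^2) - 1) = -48] leading coefficient -2: divide by -2 ⇒ div: ((x + 5)^2) - 1 = 24.
Step 3. [((x + 5)^2) - 1 = 24] add 1: x sits inside (… - 1). So sub: (x + 5)^2 = 25.
Step 4. [(x + 5)^2 = 25] √ both sides: 25 ≥ 0 gives two branches. So sqrt: x + 5 = 5 or -5.
Step 5. [x + 5 = 5 or -5] peel the +5: subtract 5 from each side. So sub: x = 0 or -10.

Answer: x ∈ {-10, 0}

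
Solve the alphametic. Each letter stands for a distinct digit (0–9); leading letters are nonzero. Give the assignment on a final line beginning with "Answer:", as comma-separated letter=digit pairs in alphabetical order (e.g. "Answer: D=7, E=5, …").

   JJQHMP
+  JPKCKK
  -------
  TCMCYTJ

Step 1. [col 1: P + K ≡ J (mod 10)] several values work for P in column 1 (P + K ≡ J (mod 10), carry-in 0); try P=3, so P=3.
Step 2. [col 1: P + K ≡ J (mod 10)] no forcing yet in column 1 (carry-in 0); K=2 is free and consistent — try it, so K=2.
Step 3. [col 1: P + K ≡ J (mod 10)] in column 1 we have P+K≡J with carry-in 0; given P=3, K=2 and digits 2,3 already taken and all letters distinct, that pins J to 5, so J=5.
Step 4. [col 2: M + K ≡ T (mod 10)] column 2 (M + K ≡ T (mod 10), carry-in 0) doesn't pin T yet; pick T=1 and continue ⇒ T=1.
Step 5. [col 2: M + K ≡ T (mod 10)] column 2: given K=2, T=1, carry-in 0, and digits 1,2,3,5 already taken and all letters distinct, M+K≡T (mod 10) forces M=9, so M=9.
Step 6. [col 3: H + C ≡ Y (mod 10)] Y=7 is one option consistent with column 3 (H + C ≡ Y (mod 10), carry-in 1) — take it. So Y=7.
Step 7. [col 3: H + C ≡ Y (mod 10)] several values work for C in column 3 (H + C ≡ Y (mod 10), carry-in 1); try C=0 ⇒ C=0.
Step 8. [col 3: H + C ≡ Y (mod 10)] in column 3 we have H+C≡Y with carry-in 1; given C=0, Y=7 and digits 0,1,2,3,5,7,9 already taken and all letters distinct, that pins H to 6 ⇒ H=6.
Step 9. [col 4: Q + K ≡ C (mod 10)] from column 4 (K=2, C=0, carry-in 0, digits 0,1,2,3,5,6,7,9 already taken and all letters distinct): Q must equal 8, so Q=8.

Answer: C=0, H=6, J=5, K=2, M=9, P=3, Q=8, T=1, Y=7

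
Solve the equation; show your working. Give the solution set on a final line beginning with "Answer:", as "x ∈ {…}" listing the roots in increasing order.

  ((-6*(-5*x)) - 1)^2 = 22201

Step 1. [((-6*(-5*x)) - 1)^2 = 22201] √ both sides: 22201 ≥ 0 gives two branches, so sqrt: (-6*(-5*x)) - 1 = 149 or -149.
Step 2. [(-6*(-5*x)) - 1 = 149 or -149] the outer -1 inverts by adding 1. So sub: -6*(-5*x) = 150 or -148.
Step 3. [-6*(-5*x) = 150 or -148] -6 out front; divide by -6, so div: -5*x = -25 or 74/3.
Step 4. [-5*x = -25 or 74/3] -5·(inner) — divide through by -5, so div: x = 5 or -74/15.

Answer: x ∈ {-74/15, 5}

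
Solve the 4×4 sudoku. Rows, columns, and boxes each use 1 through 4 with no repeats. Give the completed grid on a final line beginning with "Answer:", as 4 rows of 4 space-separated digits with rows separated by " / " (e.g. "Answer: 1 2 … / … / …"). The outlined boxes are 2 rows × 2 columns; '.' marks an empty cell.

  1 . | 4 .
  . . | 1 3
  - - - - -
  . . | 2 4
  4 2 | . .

Step 1. [r1c2∈{3}] only 3 remains possible at r1c2 ⇒ r1c2=3.
Step 2. [r3c2∈{1}] only 1 remains possible at r3c2. So r3c2=1.
Step 3. [r4c3∈{3}] nothing but 3 survives at r4c3. So r4c3=3.
Step 4. [r2c1∈{2}] r2c1's peers cover all but 2. So r2c1=2.
Step 5. [r3c1∈{3}] r3c1 has the single candidate 3, so r3c1=3.
Step 6. [r2c2∈{4}] r2c2 is down to just 4, so r2c2=4.
Step 7. [r4c4∈{1}] nothing but 1 survives at r4c4. So r4c4=1.
Step 8. [r1c4∈{2}] r1c4 has the single candidate 2. So r1c4=2.

Answer: 1 3 4 2 / 2 4 1 3 / 3 1 2 4 / 4 2 3 1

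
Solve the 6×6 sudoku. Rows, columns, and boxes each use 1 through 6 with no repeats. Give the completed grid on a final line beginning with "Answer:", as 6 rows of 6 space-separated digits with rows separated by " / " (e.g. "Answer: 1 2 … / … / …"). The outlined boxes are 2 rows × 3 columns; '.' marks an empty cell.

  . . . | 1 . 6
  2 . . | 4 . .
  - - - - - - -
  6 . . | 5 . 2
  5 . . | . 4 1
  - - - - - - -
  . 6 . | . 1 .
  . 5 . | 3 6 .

Step 1. [r2c6∈{3,5}] in col 6, 3 fits only at r2c6 ⇒ r2c6=3.
Step 2. [r6c3∈{1,2,4}] 2 has one home in row 6: r6c3, so r6c3=2.
Step 3. [r4c3∈{3}] nothing but 3 survives at r4c3, so r4c3=3.
Step 4. [r5c3∈{4}] r5c3 has the single candidate 4, so r5c3=4.
Step 5. [r1c1∈{3,4}] in col 1, 4 fits only at r1c1. So r1c1=4.
Step 6. [r2c5∈{5}] r2c5 has the single candidate 5 ⇒ r2c5=5.
Step 7. [r2c2∈{1}] nothing but 1 survives at r2c2, so r2c2=1.
Step 8. [r1c5∈{2}] only 2 remains possible at r1c5. So r1c5=2.
Step 9. [r5c4∈{2}] r5c4 has the single candidate 2. So r5c4=2.
Step 10. [r5c6∈{5}] r5c6 is down to just 5, so r5c6=5.
Step 11. [r6c6∈{4}] nothing but 4 survives at r6c6, so r6c6=4.
Step 12. [r3c2∈{4}] r3c2 has the single candidate 4 ⇒ r3c2=4.
Step 13. [r2c3∈{6}] nothing but 6 survives at r2c3 ⇒ r2c3=6.
Step 14. [r1c2∈{3}] only 3 remains possible at r1c2, so r1c2=3.
Step 15. [r3c5∈{3}] r3c5 has the single candidate 3 ⇒ r3c5=3.
Step 16. [r3c3∈{1}] r3c3 has the single candidate 1. So r3c3=1.
Step 17. [r4c4∈{6}] nothing but 6 survives at r4c4. So r4c4=6.
Step 18. [r6c1∈{1}] r6c1 has the single candidate 1. So r6c1=1.
Step 19. [r1c3∈{5}] r1c3 is down to just 5. So r1c3=5.
Step 20. [r4c2∈{2}] r4c2 is down to just 2 ⇒ r4c2=2.
Step 21. [r5c1∈{3}] r5c1 is down to just 3. So r5c1=3.

Answer: 4 3 5 1 2 6 / 2 1 6 4 5 3 / 6 4 1 5 3 2 / 5 2 3 6 4 1 / 3 6 4 2 1 5 / 1 5 2 3 6 4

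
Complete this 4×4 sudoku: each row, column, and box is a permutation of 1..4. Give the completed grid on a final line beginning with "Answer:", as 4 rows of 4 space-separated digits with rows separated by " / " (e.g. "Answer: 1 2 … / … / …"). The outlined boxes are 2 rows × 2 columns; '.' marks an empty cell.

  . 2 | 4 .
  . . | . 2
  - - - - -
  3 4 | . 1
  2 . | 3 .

Step 1. [r2c3∈{1}] nothing but 1 survives at r2c3, so r2c3=1.
Step 2. [r3c3∈{2}] r3c3 has the single candidate 2 ⇒ r3c3=2.
Step 3. [r4c2∈{1}] r4c2 has the single candidate 1 ⇒ r4c2=1.
Step 4. [r4c4∈{4}] r4c4's peers cover all but 4. So r4c4=4.
Step 5. [r2c1∈{4}] nothing but 4 survives at r2c1, so r2c1=4.
Step 6. [r1c4∈{3}] only 3 remains possible at r1c4. So r1c4=3.
Step 7. [r2c2∈{3}] r2c2's peers cover all but 3, so r2c2=3.
Step 8. [r1c1∈{1}] r1c1's peers cover all but 1, so r1c1=1.

Answer: 1 2 4 3 / 4 3 1 2 / 3 4 2 1 / 2 1 3 4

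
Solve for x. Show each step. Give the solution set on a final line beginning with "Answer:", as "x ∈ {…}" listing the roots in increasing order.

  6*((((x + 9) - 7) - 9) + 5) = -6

Step 1. [6*((((x + 9) - 7) - 9) + 5) = -6] 6·(inner) — divide through by 6 ⇒ div: (((x + 9) - 7) - 9) + 5 = -1.
Step 2. [(((x + 9) - 7) - 9) + 5 = -1] the outer +5 inverts by subtracting 5. So sub: ((x + 9) - 7) - 9 = -6.
Step 3. [((x + 9) - 7) - 9 = -6] -9 is outermost — add 9 both sides, so sub: (x + 9) - 7 = 3.
Step 4. [(x + 9) - 7 = 3] peel the -7: add 7 from each side ⇒ sub: x + 9 = 10.
Step 5. [x + 9 = 10] the outer +9 inverts by subtracting 9. So sub: x = 1.

Answer: x ∈ {1}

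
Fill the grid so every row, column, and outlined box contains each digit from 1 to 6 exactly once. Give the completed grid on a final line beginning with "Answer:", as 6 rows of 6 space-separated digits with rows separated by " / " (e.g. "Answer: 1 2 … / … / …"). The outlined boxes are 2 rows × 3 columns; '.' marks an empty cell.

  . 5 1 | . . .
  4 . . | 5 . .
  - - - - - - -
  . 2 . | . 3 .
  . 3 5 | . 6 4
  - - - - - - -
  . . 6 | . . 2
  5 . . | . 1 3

Step 1. [r1c1∈{2,3,6}] in col 1, 2 fits only at r1c1, so r1c1=2.
Step 2. [r5c4∈{4}] r5c4 has the single candidate 4 ⇒ r5c4=4.
Step 3. [r3c4∈{1}] r3c4 has the single candidate 1 ⇒ r3c4=1.
Step 4. [r1c6∈{6}] r1c6 is down to just 6 ⇒ r1c6=6.
Step 5. [r6c3∈{2,4}] in row 6, 2 fits only at r6c3, so r6c3=2.
Step 6. [r5c1∈{1,3}] 3 has one home in row 5: r5c1 ⇒ r5c1=3.
Step 7. [r3c3∈{4}] r3c3 is down to just 4, so r3c3=4.
Step 8. [r4c1∈{1}] r4c1 is down to just 1, so r4c1=1.
Step 9. [r4c4∈{2}] only 2 remains possible at r4c4. So r4c4=2.
Step 10. [r3c1∈{6}] r3c1 has the single candidate 6. So r3c1=6.
Step 11. [r5c5∈{5}] r5c5 is down to just 5. So r5c5=5.
Step 12. [r1c4∈{3}] nothing but 3 survives at r1c4, so r1c4=3.
Step 13. [r6c4∈{6}] nothing but 6 survives at r6c4 ⇒ r6c4=6.
Step 14. [r3c6∈{5}] nothing but 5 survives at r3c6, so r3c6=5.
Step 15. [r2c5∈{2}] only 2 remains possible at r2c5. So r2c5=2.
Step 16. [r1c5∈{4}] r1c5 has the single candidate 4 ⇒ r1c5=4.
Step 17. [r6c2∈{4}] r6c2 has the single candidate 4. So r6c2=4.
Step 18. [r5c2∈{1}] only 1 remains possible at r5c2 ⇒ r5c2=1.
Step 19. [r2c2∈{6}] r2c2 has the single candidate 6. So r2c2=6.
Step 20. [r2c3∈{3}] nothing but 3 survives at r2c3, so r2c3=3.
Step 21. [r2c6∈{1}] only 1 remains possible at r2c6, so r2c6=1.

Answer: 2 5 1 3 4 6 / 4 6 3 5 2 1 / 6 2 4 1 3 5 / 1 3 5 2 6 4 / 3 1 6 4 5 2 / 5 4 2 6 1 3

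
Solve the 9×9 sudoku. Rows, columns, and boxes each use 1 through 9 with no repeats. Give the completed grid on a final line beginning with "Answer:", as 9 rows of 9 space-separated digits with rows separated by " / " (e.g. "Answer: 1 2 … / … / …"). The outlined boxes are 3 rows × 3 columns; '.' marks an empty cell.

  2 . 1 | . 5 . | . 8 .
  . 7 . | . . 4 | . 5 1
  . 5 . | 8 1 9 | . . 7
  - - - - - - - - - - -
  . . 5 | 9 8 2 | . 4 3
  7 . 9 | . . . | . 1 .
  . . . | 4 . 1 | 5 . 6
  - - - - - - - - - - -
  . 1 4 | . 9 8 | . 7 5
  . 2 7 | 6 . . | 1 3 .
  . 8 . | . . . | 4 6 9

Step 1. [r9c3∈{3}] nothing but 3 survives at r9c3, so r9c3=3.
Step 2. [r1c2∈{3,4,6,9}] 9 has one home in col 2: r1c2, so r1c2=9.
Step 3. [r7c7∈{2}] only 2 remains possible at r7c7, so r7c7=2.
Step 4. [r8c6∈{5}] nothing but 5 survives at r8c6. So r8c6=5.
Step 5. [r3c3∈{6}] r3c3 is down to just 6 ⇒ r3c3=6.
Step 6. [r7c4∈{3}] r7c4's peers cover all but 3, so r7c4=3.
Step 7. [r3c7∈{3}] only 3 remains possible at r3c7 ⇒ r3c7=3.
Step 8. [r1c6∈{3,6,7}] 3 has one home in row 1: r1c6, so r1c6=3.
Step 9. [r6c2∈{3}] r6c2 has the single candidate 3 ⇒ r6c2=3.
Step 10. [r2c5∈{2,6}] in box 2, 6 fits only at r2c5, so r2c5=6.
Step 11. [r9c4∈{1,2,7}] r9c4 is the only open cell in row 9 admitting 1 ⇒ r9c4=1.
Step 12. [r6c1∈{8}] nothing but 8 survives at r6c1 ⇒ r6c1=8.
Step 13. [r4c2∈{6}] r4c2's peers cover all but 6 ⇒ r4c2=6.
Step 14. [r5c9∈{2,8}] in row 5, 2 fits only at r5c9 ⇒ r5c9=2.
Step 15. [r6c5∈{7}] nothing but 7 survives at r6c5, so r6c5=7.
Step 16. [r3c1∈{4}] only 4 remains possible at r3c1, so r3c1=4.
Step 17. [r1c4∈{7}] r1c4 has the single candidate 7, so r1c4=7.
Step 18. [r8c5∈{4}] nothing but 4 survives at r8c5 ⇒ r8c5=4.
Step 19. [r2c1∈{3}] only 3 remains possible at r2c1, so r2c1=3.
Step 20. [r8c1∈{9}] r8c1's peers cover all but 9, so r8c1=9.
Step 21. [r1c7∈{6}] r1c7 has the single candidate 6 ⇒ r1c7=6.
Step 22. [r6c3∈{2}] only 2 remains possible at r6c3. So r6c3=2.
Step 23. [r5c5∈{3}] only 3 remains possible at r5c5 ⇒ r5c5=3.
Step 24. [r6c8∈{9}] only 9 remains possible at r6c8 ⇒ r6c8=9.
Step 25. [r5c6∈{6}] nothing but 6 survives at r5c6. So r5c6=6.
Step 26. [r7c1∈{6}] r7c1 is down to just 6 ⇒ r7c1=6.
Step 27. [r2c7∈{9}] r2c7 has the single candidate 9 ⇒ r2c7=9.
Step 28. [r2c4∈{2}] r2c4 has the single candidate 2 ⇒ r2c4=2.
Step 29. [r5c2∈{4}] only 4 remains possible at r5c2 ⇒ r5c2=4.
Step 30. [r9c6∈{7}] nothing but 7 survives at r9c6 ⇒ r9c6=7.
Step 31. [r9c5∈{2}] r9c5's peers cover all but 2 ⇒ r9c5=2.
Step 32. [r4c1∈{1}] only 1 remains possible at r4c1, so r4c1=1.
Step 33. [r9c1∈{5}] r9c1 has the single candidate 5 ⇒ r9c1=5.
Step 34. [r2c3∈{8}] r2c3's peers cover all but 8 ⇒ r2c3=8.
Step 35. [r3c8∈{2}] r3c8 has the single candidate 2, so r3c8=2.
Step 36. [r1c9∈{4}] r1c9 has the single candidate 4, so r1c9=4.
Step 37. [r5c4∈{5}] r5c4 has the single candidate 5. So r5c4=5.
Step 38. [r5c7∈{8}] only 8 remains possible at r5c7 ⇒ r5c7=8.
Step 39. [r4c7∈{7}] r4c7 is down to just 7 ⇒ r4c7=7.
Step 40. [r8c9∈{8}] only 8 remains possible at r8c9. So r8c9=8.

Answer: 2 9 1 7 5 3 6 8 4 / 3 7 8 2 6 4 9 5 1 / 4 5 6 8 1 9 3 2 7 / 1 6 5 9 8 2 7 4 3 / 7 4 9 5 3 6 8 1 2 / 8 3 2 4 7 1 5 9 6 / 6 1 4 3 9 8 2 7 5 / 9 2 7 6 4 5 1 3 8 / 5 8 3 1 2 7 4 6 9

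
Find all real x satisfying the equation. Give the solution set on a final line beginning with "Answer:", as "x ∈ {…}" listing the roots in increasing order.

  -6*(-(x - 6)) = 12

Step 1. [-6*(-(x - 6)) = 12] LHS = -6·(…); ÷-6 both sides ⇒ div: -(x - 6) = -2.
Step 2. [-(x - 6) = -2] flip signs both sides ⇒ neg: x - 6 = 2.
Step 3. [x - 6 = 2] -6 is outermost — add 6 both sides ⇒ sub: x = 8.

Answer: x ∈ {8}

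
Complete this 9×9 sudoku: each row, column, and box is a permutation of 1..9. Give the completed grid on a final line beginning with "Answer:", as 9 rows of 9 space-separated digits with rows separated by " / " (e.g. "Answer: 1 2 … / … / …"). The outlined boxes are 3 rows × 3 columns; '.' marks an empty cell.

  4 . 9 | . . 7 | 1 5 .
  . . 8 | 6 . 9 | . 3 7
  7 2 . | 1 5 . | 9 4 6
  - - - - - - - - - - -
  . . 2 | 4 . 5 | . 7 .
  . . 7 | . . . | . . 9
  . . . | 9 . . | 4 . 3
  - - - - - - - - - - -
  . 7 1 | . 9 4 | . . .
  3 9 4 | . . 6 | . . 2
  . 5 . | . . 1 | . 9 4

Step 1. [r5c7∈{2,5,6,8}] across box 6, 5 lands solely at r5c7. So r5c7=5.
Step 2. [r6c5∈{1,2,6,7,8}] 7 has one home in row 6: r6c5, so r6c5=7.
Step 3. [r8c5∈{8}] only 8 remains possible at r8c5 ⇒ r8c5=8.
Step 4. [r4c9∈{1,8}] in col 9, 1 fits only at r4c9. So r4c9=1.
Step 5. [r5c5∈{1,2,3,6}] 1 has one home in col 5: r5c5 ⇒ r5c5=1.
Step 6. [r4c5∈{3,6}] col 5 places 6 nowhere but r4c5, so r4c5=6.
Step 7. [r4c7∈{8}] nothing but 8 survives at r4c7 ⇒ r4c7=8.
Step 8. [r9c1∈{2,6,8}] row 9 places 8 nowhere but r9c1 ⇒ r9c1=8.
Step 9. [r5c1∈{6}] r5c1 is down to just 6, so r5c1=6.
Step 10. [r3c6∈{3,8}] r3c6 is the only open cell in row 3 admitting 8. So r3c6=8.
Step 11. [r6c6∈{2}] r6c6 is down to just 2 ⇒ r6c6=2.
Step 12. [r8c7∈{7}] only 7 remains possible at r8c7. So r8c7=7.
Step 13. [r9c4∈{2,3,7}] row 9 places 7 nowhere but r9c4 ⇒ r9c4=7.
Step 14. [r9c5∈{2,3}] r9c5 is the only open cell in row 9 admitting 2 ⇒ r9c5=2.
Step 15. [r7c4∈{3,5}] 3 has one home in box 8: r7c4. So r7c4=3.
Step 16. [r7c8∈{6,8}] r7c8 is the only open cell in col 8 admitting 8, so r7c8=8.
Step 17. [r6c2∈{1,8}] across row 6, 8 lands solely at r6c2. So r6c2=8.
Step 18. [r6c1∈{1,5}] r6c1 is the only open cell in row 6 admitting 1, so r6c1=1.
Step 19. [r4c2∈{3}] nothing but 3 survives at r4c2, so r4c2=3.
Step 20. [r9c3∈{6}] nothing but 6 survives at r9c3, so r9c3=6.
Step 21. [r2c2∈{1}] r2c2 is down to just 1. So r2c2=1.
Step 22. [r5c8∈{2}] only 2 remains possible at r5c8. So r5c8=2.
Step 23. [r8c4∈{5}] r8c4's peers cover all but 5, so r8c4=5.
Step 24. [r7c9∈{5}] nothing but 5 survives at r7c9. So r7c9=5.
Step 25. [r4c1∈{9}] only 9 remains possible at r4c1, so r4c1=9.
Step 26. [r2c1∈{5}] nothing but 5 survives at r2c1 ⇒ r2c1=5.
Step 27. [r8c8∈{1}] r8c8 has the single candidate 1, so r8c8=1.
Step 28. [r6c3∈{5}] nothing but 5 survives at r6c3 ⇒ r6c3=5.
Step 29. [r2c7∈{2}] r2c7 has the single candidate 2 ⇒ r2c7=2.
Step 30. [r2c5∈{4}] r2c5's peers cover all but 4, so r2c5=4.
Step 31. [r1c2∈{6}] r1c2 is down to just 6, so r1c2=6.
Step 32. [r1c5∈{3}] only 3 remains possible at r1c5, so r1c5=3.
Step 33. [r1c9∈{8}] only 8 remains possible at r1c9. So r1c9=8.
Step 34. [r3c3∈{3}] r3c3 has the single candidate 3. So r3c3=3.
Step 35. [r7c7∈{6}] r7c7 has the single candidate 6. So r7c7=6.
Step 36. [r9c7∈{3}] nothing but 3 survives at r9c7. So r9c7=3.
Step 37. [r5c4∈{8}] r5c4 has the single candidate 8, so r5c4=8.
Step 38. [r7c1∈{2}] only 2 remains possible at r7c1. So r7c1=2.
Step 39. [r6c8∈{6}] r6c8 has the single candidate 6, so r6c8=6.
Step 40. [r5c2∈{4}] r5c2's peers cover all but 4. So r5c2=4.
Step 41. [r1c4∈{2}] r1c4's peers cover all but 2. So r1c4=2.
Step 42. [r5c6∈{3}] nothing but 3 survives at r5c6. So r5c6=3.

Answer: 4 6 9 2 3 7 1 5 8 / 5 1 8 6 4 9 2 3 7 / 7 2 3 1 5 8 9 4 6 / 9 3 2 4 6 5 8 7 1 / 6 4 7 8 1 3 5 2 9 / 1 8 5 9 7 2 4 6 3 / 2 7 1 3 9 4 6 8 5 / 3 9 4 5 8 6 7 1 2 / 8 5 6 7 2 1 3 9 4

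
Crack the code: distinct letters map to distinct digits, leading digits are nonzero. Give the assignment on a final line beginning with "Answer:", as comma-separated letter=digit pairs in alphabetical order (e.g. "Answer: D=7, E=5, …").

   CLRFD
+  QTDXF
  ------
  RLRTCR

Step 1. [col 1: D + F ≡ R (mod 10)] several values work for F in column 1 (D + F ≡ R (mod 10), carry-in 0); try F=3. So F=3.
Step 2. [col 1: D + F ≡ R (mod 10)] column 1 (D + F ≡ R (mod 10), carry-in 0) doesn't pin R yet; pick R=1 and continue, so R=1.
Step 3. [col 1: D + F ≡ R (mod 10)] from column 1 (F=3, R=1, carry-in 0, digits 1,3 already taken and all letters distinct): D must equal 8 ⇒ D=8.
Step 4. [col 2: F + X ≡ C (mod 10)] column 2 (F + X ≡ C (mod 10), carry-in 1) doesn't pin C yet; pick C=4 and continue, so C=4.
Step 5. [col 2: F + X ≡ C (mod 10)] from column 2 (F=3, C=4, carry-in 1, digits 1,3,4,8 already taken and all letters distinct): X must equal 0, so X=0.
Step 6. [col 3: R + D ≡ T (mod 10)] column 3 reads R+D+carry(0)=T with R=1, D=8; with digits 0,1,3,4,8 already taken and all letters distinct, the only value for T is 9 ⇒ T=9.
Step 7. [col 4: L + T ≡ R (mod 10)] from column 4 (T=9, R=1, carry-in 0, digits 0,1,3,4,8,9 already taken and all letters distinct): L must equal 2. So L=2.
Step 8. [col 5: C + Q ≡ L (mod 10)] column 5 reads C+Q+carry(1)=L with C=4, L=2; with digits 0,1,2,3,4,8,9 already taken and all letters distinct, the only value for Q is 7. So Q=7.

Answer: C=4, D=8, F=3, L=2, Q=7, R=1, T=9, X=0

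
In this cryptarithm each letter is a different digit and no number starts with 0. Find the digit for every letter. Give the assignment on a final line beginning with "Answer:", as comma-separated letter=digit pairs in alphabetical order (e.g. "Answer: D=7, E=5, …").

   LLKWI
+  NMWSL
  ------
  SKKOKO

Step 1. [col 1: I + L ≡ O (mod 10)] several values work for L in column 1 (I + L ≡ O (mod 10), carry-in 0); try L=5, so L=5.
Step 2. [col 1: I + L ≡ O (mod 10)] I=2 is one option consistent with column 1 (I + L ≡ O (mod 10), carry-in 0) — take it. So I=2.
Step 3. [col 1: I + L ≡ O (mod 10)] column 1: given I=2, L=5, carry-in 0, and digits 2,5 already taken and all letters distinct, I+L≡O (mod 10) forces O=7, so O=7.
Step 4. [col 2: W + S ≡ K (mod 10)] several values work for K in column 2 (W + S ≡ K (mod 10), carry-in 0); try K=4. So K=4.
Step 5. [col 2: W + S ≡ K (mod 10)] no forcing yet in column 2 (carry-in 0); S=1 is free and consistent — try it ⇒ S=1.
Step 6. [col 2: W + S ≡ K (mod 10)] column 2 reads W+S+carry(0)=K with S=1, K=4; with digits 1,2,4,5,7 already taken and all letters distinct, the only value for W is 3. So W=3.
Step 7. [col 4: L + M ≡ K (mod 10)] column 4: given L=5, K=4, carry-in 0, and digits 1,2,3,4,5,7 already taken and all letters distinct, L+M≡K (mod 10) forces M=9 ⇒ M=9.
Step 8. [col 5: L + N ≡ K (mod 10)] column 5: given L=5, K=4, carry-in 1, and digits 1,2,3,4,5,7,9 already taken and all letters distinct, L+N≡K (mod 10) forces N=8 ⇒ N=8.

Answer: I=2, K=4, L=5, M=9, N=8, O=7, S=1, W=3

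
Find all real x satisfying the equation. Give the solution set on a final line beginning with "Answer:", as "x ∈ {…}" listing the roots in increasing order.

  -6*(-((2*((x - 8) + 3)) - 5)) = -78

Step 1. [-6*(-((2*((x - 8) + 3)) - 5)) = -78] leading coefficient -6: divide by -6. So div: -((2*((x - 8) + 3)) - 5) = 13.
Step 2. [-((2*((x - 8) + 3)) - 5) = 13] LHS negated; negate both sides ⇒ neg: (2*((x - 8) + 3)) - 5 = -13.
Step 3. [(2*((x - 8) + 3)) - 5 = -13] peel the -5: add 5 from each side ⇒ sub: 2*((x - 8) + 3) = -8.
Step 4. [2*((x - 8) + 3) = -8] 2·(inner) — divide through by 2 ⇒ div: (x - 8) + 3 = -4.
Step 5. [(x - 8) + 3 = -4] subtract 3: x sits inside (… + 3) ⇒ sub: x - 8 = -7.
Step 6. [x - 8 = -7] peel the -8: add 8 from each side ⇒ sub: x = 1.

Answer: x ∈ {1}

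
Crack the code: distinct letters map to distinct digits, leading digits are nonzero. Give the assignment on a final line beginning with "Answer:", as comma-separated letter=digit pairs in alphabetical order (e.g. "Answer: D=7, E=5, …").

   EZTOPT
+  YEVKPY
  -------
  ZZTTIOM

Step 1. [col 1: T + Y ≡ M (mod 10)] column 1 (T + Y ≡ M (mod 10), carry-in 0) doesn't pin T yet; pick T=8 and continue, so T=8.
Step 2. [Z] adding two 6-digit numbers gives at most 6+1 digits, and here it does — Z is that final carry and must be 1, so Z=1.
Step 3. [col 1: T + Y ≡ M (mod 10)] column 1 (T + Y ≡ M (mod 10), carry-in 0) doesn't pin M yet; pick M=2 and continue, so M=2.
Step 4. [col 1: T + Y ≡ M (mod 10)] from column 1 (T=8, M=2, carry-in 0, digits 1,2,8 already taken and all letters distinct): Y must equal 4. So Y=4.
Step 5. [col 2: P + P ≡ O (mod 10)] column 2 (P + P ≡ O (mod 10), carry-in 1) doesn't pin O yet; pick O=3 and continue ⇒ O=3.
Step 6. [col 2: P + P ≡ O (mod 10)] in column 2 we have P+P≡O with carry-in 1; given O=3 and digits 1,2,3,4,8 already taken and all letters distinct, that pins P to 6. So P=6.
Step 7. [col 3: O + K ≡ I (mod 10)] column 3 reads O+K+carry(1)=I with O=3; with digits 1,2,3,4,6,8 already taken and all letters distinct, the only value for K is 5 ⇒ K=5.
Step 8. [col 3: O + K ≡ I (mod 10)] in column 3 we have O+K≡I with carry-in 1; given O=3, K=5 and digits 1,2,3,4,5,6,8 already taken and all letters distinct, that pins I to 9 ⇒ I=9.
Step 9. [col 4: T + V ≡ T (mod 10)] column 4: given T=8, carry-in 0, and digits 1,2,3,4,5,6,8,9 already taken and all letters distinct, T+V≡T (mod 10) forces V=0 ⇒ V=0.
Step 10. [col 5: Z + E ≡ T (mod 10)] column 5 reads Z+E+carry(0)=T with Z=1, T=8; with digits 0,1,2,3,4,5,6,8,9 already taken and all letters distinct, the only value for E is 7 ⇒ E=7.

Answer: E=7, I=9, K=5, M=2, O=3, P=6, T=8, V=0, Y=4, Z=1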